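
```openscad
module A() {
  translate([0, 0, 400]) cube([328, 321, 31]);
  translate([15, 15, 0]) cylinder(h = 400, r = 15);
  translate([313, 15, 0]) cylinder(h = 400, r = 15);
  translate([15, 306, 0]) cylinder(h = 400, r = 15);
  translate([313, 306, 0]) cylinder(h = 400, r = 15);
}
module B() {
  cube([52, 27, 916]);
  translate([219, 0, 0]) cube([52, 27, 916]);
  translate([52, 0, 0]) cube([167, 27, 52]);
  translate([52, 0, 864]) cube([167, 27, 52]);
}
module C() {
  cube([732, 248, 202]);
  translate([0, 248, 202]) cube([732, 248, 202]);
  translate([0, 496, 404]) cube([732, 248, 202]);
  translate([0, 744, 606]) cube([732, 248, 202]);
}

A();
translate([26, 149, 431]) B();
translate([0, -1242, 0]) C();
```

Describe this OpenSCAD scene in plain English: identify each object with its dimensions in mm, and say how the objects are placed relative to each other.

A is a four-legged stool. The seat is a 328×321×31 mm slab whose top surface is at z = 431 mm; four round legs, each 30 mm in diameter, run from the floor (z = 0) to the underside of the seat, each leg's axis is inset half a diameter from the nearest pair of seat edges (so the leg's bounding box is flush with the corner).

B is a rectangular picture frame lying in the x–z plane (depth along y). The opening is 167 mm wide (x) by 812 mm tall (z), surrounded by a border 52 mm wide on all four sides. The frame is 27 mm deep and is made of two full-height vertical stiles with two horizontal rails fitted between them.

C is a straight staircase of 4 solid steps. Each step is 732 mm wide (x), 248 mm deep (y, the going) and 202 mm tall (the rise). The first step rests on the floor; each subsequent step sits one going further in +y and one rise higher in +z, directly behind and above the previous step with no overlap.

The picture frame is on top of the stool. The staircase is on the floor beside the stool on its −y side.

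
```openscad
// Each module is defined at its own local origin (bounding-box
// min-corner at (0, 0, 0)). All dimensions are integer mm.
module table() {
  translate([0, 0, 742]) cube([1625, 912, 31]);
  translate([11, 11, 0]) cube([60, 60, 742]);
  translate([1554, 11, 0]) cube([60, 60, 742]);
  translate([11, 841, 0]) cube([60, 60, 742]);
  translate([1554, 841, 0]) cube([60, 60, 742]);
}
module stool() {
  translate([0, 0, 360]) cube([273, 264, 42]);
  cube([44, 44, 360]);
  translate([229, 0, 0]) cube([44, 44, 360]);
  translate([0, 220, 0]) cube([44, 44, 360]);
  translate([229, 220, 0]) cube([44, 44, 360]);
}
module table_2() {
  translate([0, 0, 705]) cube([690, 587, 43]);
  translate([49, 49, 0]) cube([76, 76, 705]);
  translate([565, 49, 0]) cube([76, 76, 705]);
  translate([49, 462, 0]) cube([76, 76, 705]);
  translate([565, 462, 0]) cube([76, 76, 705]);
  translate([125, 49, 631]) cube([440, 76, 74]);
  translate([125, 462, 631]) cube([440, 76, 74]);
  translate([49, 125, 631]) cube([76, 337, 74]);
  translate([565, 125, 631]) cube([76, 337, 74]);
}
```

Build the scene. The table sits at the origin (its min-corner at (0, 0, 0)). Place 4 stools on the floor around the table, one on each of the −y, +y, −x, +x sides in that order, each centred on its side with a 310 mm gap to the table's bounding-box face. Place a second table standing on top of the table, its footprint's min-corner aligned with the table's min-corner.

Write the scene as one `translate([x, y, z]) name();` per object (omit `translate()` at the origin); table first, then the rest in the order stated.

table();
translate([676, -574, 0]) stool();
translate([676, 1222, 0]) stool();
translate([-583, 324, 0]) stool();
translate([1935, 324, 0]) stool();
translate([0, 0, 773]) table_2();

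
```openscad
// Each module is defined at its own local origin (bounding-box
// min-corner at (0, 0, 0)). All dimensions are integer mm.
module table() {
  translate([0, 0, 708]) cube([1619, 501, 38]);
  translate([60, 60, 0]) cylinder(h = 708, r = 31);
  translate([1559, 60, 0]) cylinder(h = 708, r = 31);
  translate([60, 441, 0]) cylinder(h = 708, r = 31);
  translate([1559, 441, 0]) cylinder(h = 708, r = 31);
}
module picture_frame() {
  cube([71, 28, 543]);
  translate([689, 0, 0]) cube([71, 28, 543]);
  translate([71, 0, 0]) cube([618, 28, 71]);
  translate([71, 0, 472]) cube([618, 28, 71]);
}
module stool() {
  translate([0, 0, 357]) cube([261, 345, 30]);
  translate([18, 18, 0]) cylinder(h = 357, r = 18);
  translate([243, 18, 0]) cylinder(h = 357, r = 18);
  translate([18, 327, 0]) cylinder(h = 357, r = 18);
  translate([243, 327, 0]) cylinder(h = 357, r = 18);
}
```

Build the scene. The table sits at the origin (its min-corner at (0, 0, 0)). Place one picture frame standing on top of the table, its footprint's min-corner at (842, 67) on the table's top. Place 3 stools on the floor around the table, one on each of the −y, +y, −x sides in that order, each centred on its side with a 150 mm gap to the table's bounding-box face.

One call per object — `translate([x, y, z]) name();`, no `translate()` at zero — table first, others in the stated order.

table();
translate([842, 67, 746]) picture_frame();
translate([679, -495, 0]) stool();
translate([679, 651, 0]) stool();
translate([-411, 78, 0]) stool();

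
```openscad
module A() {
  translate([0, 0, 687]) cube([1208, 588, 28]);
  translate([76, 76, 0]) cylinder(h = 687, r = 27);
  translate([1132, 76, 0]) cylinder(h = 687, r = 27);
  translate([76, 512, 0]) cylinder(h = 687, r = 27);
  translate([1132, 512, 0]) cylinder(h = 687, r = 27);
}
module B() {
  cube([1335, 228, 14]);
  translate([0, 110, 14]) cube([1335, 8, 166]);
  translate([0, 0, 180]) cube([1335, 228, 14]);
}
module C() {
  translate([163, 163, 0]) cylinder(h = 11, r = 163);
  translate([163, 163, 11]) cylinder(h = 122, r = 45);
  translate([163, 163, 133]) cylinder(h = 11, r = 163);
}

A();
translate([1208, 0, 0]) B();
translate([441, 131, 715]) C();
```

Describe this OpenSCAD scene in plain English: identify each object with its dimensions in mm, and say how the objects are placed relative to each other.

A is a table with a 1208×588 mm rectangular top, 28 mm thick, top surface at z = 715 mm, supported by four round legs of 54 mm diameter, each leg's bounding box inset 49 mm from the nearest pair of top edges, running from the floor.

B is an I-beam lying along x, 1335 mm long. Overall section height 194 mm. Two flanges 228 mm wide (y) and 14 mm thick, one on the floor and one at the top; a web 8 mm thick runs between them, centred on the flange width.

C is a spool: two coaxial disc flanges of radius 163 mm and thickness 11 mm, joined by a core cylinder of radius 45 mm and height 122 mm. The lower flange rests on z = 0 and the three cylinders share a vertical axis.

The I-beam is against the table's +x side, with their −y faces flush. The spool is on top of the table, centred.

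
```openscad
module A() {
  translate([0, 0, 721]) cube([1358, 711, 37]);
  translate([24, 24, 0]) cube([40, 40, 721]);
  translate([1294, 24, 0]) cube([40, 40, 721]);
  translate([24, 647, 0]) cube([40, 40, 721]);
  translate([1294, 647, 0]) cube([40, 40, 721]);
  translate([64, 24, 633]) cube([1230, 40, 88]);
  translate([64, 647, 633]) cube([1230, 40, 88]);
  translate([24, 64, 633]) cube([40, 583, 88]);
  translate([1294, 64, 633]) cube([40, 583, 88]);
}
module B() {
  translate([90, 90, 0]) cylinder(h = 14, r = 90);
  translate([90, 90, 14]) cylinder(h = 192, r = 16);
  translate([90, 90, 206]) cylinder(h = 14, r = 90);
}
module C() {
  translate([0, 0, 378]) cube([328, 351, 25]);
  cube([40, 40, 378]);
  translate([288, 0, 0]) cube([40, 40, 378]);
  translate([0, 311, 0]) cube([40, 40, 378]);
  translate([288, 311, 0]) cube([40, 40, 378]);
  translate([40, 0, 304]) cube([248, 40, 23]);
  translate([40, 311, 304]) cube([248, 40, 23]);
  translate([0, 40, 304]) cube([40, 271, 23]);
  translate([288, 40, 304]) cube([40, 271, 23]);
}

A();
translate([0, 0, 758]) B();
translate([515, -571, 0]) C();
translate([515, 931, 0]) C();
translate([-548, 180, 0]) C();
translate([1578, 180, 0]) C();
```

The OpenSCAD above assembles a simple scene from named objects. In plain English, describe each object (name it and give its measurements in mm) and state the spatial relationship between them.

A is a rectangular dining table. The top is 1358×711×37 mm with its upper surface at z = 758 mm. It stands on four 40×40 mm square legs, each inset 24 mm from the nearest pair of top edges, running from the floor to the underside of the top. Four apron rails, 40 mm thick and 88 mm tall, run between adjacent legs with their top edges flush with the underside of the top and their outer faces flush with the legs' outer faces.

B is a spool: two coaxial disc flanges of radius 90 mm and thickness 14 mm, joined by a core cylinder of radius 16 mm and height 192 mm. The lower flange rests on z = 0 and the three cylinders share a vertical axis.

C is a four-legged stool. The seat is 328×351 mm, 25 mm thick, top at z = 403 mm. It stands on four square legs, each 40×40 mm in cross-section, from z = 0 to the seat underside, each flush with a corner of the seat. Four stretchers, 40 mm wide and 23 mm tall, connect adjacent legs with their undersides at z = 304 mm, each running between the inner faces of the legs it joins and aligned with the legs' outer faces on the other axis.

The spool is on top of the table. Four stools sit around the table at the −y, +y, −x, +x sides.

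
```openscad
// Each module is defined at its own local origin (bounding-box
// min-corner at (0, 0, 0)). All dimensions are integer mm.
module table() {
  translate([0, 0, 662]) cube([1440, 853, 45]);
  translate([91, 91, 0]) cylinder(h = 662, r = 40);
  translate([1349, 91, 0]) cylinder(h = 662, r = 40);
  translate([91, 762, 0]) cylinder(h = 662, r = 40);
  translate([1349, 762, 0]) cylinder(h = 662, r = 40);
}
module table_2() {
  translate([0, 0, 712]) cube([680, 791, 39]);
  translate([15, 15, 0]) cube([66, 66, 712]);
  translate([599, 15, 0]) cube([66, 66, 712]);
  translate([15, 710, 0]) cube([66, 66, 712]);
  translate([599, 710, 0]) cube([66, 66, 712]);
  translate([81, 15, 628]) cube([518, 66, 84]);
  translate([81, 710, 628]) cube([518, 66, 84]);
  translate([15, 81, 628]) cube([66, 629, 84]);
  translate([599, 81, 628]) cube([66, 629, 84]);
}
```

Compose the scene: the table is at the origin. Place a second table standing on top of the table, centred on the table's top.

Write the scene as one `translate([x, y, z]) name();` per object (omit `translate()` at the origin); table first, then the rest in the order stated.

table();
translate([380, 31, 707]) table_2();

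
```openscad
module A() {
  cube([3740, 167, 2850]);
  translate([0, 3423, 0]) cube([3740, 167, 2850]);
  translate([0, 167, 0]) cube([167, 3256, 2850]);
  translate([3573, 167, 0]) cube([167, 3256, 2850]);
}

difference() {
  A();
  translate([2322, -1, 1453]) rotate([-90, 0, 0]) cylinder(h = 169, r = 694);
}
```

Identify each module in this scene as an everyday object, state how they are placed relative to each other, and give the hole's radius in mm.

A is a house frame. The house frame has a circular hole through its front wall. The hole's radius is 694 mm.

The subtracted cylinder has r = 694 mm.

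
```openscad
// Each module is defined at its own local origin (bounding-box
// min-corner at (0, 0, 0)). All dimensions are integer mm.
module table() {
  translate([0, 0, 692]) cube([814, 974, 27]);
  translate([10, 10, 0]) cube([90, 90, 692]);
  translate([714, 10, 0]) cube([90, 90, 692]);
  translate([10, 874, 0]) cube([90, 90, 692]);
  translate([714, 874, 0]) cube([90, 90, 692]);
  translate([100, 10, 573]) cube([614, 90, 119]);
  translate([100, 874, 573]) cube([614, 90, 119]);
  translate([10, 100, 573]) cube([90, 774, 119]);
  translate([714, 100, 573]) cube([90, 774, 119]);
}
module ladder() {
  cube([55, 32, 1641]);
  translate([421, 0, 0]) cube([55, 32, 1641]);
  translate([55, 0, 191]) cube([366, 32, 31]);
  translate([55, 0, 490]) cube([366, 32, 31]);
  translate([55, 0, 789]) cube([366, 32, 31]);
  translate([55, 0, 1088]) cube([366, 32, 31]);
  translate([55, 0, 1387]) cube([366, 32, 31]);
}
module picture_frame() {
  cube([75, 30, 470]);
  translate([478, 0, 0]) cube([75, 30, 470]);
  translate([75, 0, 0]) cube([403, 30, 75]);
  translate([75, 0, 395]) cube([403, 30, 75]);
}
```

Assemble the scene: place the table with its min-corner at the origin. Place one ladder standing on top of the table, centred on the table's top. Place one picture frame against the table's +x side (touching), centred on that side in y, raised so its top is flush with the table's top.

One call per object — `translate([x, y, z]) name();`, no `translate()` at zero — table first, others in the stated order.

table();
translate([169, 471, 719]) ladder();
translate([814, 472, 249]) picture_frame();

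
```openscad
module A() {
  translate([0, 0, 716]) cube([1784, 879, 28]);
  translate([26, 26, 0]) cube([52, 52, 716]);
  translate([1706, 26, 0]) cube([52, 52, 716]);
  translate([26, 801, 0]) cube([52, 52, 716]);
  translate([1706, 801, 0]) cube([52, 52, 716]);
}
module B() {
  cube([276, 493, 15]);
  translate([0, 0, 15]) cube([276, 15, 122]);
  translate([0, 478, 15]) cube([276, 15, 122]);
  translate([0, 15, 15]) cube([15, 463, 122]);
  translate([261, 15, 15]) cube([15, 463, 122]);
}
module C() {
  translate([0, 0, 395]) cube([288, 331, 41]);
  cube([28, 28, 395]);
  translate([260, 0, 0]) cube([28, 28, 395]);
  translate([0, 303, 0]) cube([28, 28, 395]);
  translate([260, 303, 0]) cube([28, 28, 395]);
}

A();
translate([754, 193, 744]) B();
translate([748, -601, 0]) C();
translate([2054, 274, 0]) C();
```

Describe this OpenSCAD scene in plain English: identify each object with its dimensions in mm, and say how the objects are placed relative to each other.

A is a rectangular dining table. The top is 1784×879×28 mm with its upper surface at z = 744 mm. It stands on four 52×52 mm square legs, each inset 26 mm from the nearest pair of top edges, running from the floor to the underside of the top.

B is an open-topped rectangular box: outside dimensions 276×493×137 mm, with a uniform wall and base thickness of 15 mm. The base is a full 276×493 slab on the floor; four walls sit on top of the base. The front and back walls (the −y and +y sides) span the full width; the two side walls fit between them.

C is a four-legged stool. The seat is a 288×331×41 mm slab whose top surface is at z = 436 mm; four square legs, each 28×28 mm in cross-section, run from the floor (z = 0) to the underside of the seat, each flush with a corner of the seat.

The open box is on top of the table, centred. Two stools sit around the table at the −y, +x sides.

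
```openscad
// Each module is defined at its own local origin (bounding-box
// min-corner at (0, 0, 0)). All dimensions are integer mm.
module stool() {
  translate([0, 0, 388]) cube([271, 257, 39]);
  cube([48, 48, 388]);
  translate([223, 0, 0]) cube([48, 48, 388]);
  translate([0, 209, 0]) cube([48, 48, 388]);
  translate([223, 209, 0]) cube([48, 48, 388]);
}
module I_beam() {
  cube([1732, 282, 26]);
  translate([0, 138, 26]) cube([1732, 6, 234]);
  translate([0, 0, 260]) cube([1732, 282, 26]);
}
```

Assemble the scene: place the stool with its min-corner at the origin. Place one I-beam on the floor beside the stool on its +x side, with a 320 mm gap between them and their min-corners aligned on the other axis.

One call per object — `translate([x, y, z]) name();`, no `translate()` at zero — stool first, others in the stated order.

stool();
translate([591, 0, 0]) I_beam();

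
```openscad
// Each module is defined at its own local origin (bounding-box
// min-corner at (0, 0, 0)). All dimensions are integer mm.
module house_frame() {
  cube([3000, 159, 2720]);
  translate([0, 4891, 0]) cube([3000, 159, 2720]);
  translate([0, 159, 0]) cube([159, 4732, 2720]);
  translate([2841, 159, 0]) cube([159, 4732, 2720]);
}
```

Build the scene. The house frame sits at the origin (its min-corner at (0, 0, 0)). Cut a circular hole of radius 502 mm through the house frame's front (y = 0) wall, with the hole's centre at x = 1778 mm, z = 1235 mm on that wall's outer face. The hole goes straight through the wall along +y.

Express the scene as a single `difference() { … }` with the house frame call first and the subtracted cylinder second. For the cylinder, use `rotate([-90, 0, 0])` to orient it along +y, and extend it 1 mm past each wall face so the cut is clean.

difference() {
  house_frame();
  translate([1778, -1, 1235]) rotate([-90, 0, 0]) cylinder(h = 161, r = 502);
}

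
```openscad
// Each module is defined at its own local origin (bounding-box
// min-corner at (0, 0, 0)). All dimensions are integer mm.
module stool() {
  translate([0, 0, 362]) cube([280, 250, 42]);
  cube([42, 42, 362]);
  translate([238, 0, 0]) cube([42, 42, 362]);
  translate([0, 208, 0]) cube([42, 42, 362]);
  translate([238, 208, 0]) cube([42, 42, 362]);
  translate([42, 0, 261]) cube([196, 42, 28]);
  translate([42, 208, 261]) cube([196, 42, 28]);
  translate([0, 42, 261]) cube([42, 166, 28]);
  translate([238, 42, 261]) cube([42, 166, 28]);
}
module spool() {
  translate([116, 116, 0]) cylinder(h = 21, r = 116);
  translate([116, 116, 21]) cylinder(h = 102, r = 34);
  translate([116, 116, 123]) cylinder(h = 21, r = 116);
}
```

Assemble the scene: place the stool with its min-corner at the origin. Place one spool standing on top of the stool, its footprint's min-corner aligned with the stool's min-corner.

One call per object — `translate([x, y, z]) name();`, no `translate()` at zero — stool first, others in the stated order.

stool();
translate([0, 0, 404]) spool();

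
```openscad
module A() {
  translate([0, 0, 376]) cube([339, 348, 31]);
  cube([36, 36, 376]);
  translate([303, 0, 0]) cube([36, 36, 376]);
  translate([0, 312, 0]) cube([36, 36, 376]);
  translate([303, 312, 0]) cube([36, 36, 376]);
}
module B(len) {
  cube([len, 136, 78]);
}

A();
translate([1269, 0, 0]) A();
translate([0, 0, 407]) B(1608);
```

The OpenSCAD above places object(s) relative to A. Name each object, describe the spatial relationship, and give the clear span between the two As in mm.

A is a stool. B is a beam. A beam spans the tops of two stools. The clear span between the two stools is 930 mm.

Second stool starts at x = 1269; first ends at x = 339; clear span = 1269 − 339 = 930 mm.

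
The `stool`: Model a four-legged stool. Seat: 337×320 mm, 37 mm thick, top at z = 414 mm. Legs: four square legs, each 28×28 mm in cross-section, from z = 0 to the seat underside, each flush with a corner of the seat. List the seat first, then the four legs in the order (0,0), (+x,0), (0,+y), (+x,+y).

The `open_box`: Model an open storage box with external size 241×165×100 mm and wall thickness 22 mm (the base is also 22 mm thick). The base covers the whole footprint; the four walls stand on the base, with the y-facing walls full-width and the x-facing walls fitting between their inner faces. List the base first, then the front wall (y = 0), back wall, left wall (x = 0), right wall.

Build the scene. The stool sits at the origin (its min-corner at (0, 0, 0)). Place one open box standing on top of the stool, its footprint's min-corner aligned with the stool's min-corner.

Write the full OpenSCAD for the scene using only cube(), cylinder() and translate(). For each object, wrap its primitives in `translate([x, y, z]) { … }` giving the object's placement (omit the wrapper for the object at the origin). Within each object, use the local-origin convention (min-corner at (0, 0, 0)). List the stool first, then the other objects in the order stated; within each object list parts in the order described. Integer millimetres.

translate([0, 0, 377]) cube([337, 320, 37]);
cube([28, 28, 377]);
translate([309, 0, 0]) cube([28, 28, 377]);
translate([0, 292, 0]) cube([28, 28, 377]);
translate([309, 292, 0]) cube([28, 28, 377]);
translate([0, 0, 414]) {
  cube([241, 165, 22]);
  translate([0, 0, 22]) cube([241, 22, 78]);
  translate([0, 143, 22]) cube([241, 22, 78]);
  translate([0, 22, 22]) cube([22, 121, 78]);
  translate([219, 22, 22]) cube([22, 121, 78]);
}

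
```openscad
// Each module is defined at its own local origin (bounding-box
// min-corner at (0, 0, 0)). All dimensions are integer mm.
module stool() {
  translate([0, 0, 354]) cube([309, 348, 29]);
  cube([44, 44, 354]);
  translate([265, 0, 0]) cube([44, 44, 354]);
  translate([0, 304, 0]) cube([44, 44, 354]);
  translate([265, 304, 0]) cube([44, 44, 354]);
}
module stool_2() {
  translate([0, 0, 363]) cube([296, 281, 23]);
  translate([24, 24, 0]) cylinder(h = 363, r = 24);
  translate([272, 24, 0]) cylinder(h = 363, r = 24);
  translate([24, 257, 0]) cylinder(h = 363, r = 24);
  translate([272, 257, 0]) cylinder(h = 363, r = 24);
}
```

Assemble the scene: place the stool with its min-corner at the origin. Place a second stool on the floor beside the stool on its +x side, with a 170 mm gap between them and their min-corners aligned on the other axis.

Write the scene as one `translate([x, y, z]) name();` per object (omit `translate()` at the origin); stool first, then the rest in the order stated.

stool();
translate([479, 0, 0]) stool_2();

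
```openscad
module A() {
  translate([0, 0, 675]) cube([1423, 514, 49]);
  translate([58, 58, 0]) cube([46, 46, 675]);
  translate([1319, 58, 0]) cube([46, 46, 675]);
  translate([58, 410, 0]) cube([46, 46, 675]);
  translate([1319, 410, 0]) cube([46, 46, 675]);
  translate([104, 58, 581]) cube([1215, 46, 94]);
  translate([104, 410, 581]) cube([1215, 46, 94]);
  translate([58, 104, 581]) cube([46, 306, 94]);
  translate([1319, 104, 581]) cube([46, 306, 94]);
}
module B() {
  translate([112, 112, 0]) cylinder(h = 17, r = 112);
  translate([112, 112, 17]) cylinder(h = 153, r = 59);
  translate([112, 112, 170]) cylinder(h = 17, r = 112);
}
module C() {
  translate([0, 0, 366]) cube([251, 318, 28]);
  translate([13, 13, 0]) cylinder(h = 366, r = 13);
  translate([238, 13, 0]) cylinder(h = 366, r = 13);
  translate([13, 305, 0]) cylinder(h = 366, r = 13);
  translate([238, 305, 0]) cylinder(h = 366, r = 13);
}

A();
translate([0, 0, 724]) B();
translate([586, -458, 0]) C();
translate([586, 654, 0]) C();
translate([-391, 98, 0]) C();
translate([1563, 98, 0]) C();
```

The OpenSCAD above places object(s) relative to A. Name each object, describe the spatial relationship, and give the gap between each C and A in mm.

A is a table. B is a spool. C is a stool. The spool is on top of the table. Four stools sit around the table at the −y, +y, −x, +x sides. The gap between each stool and the table is 140 mm.

Each stool's nearest face is 140 mm from the table's bounding box.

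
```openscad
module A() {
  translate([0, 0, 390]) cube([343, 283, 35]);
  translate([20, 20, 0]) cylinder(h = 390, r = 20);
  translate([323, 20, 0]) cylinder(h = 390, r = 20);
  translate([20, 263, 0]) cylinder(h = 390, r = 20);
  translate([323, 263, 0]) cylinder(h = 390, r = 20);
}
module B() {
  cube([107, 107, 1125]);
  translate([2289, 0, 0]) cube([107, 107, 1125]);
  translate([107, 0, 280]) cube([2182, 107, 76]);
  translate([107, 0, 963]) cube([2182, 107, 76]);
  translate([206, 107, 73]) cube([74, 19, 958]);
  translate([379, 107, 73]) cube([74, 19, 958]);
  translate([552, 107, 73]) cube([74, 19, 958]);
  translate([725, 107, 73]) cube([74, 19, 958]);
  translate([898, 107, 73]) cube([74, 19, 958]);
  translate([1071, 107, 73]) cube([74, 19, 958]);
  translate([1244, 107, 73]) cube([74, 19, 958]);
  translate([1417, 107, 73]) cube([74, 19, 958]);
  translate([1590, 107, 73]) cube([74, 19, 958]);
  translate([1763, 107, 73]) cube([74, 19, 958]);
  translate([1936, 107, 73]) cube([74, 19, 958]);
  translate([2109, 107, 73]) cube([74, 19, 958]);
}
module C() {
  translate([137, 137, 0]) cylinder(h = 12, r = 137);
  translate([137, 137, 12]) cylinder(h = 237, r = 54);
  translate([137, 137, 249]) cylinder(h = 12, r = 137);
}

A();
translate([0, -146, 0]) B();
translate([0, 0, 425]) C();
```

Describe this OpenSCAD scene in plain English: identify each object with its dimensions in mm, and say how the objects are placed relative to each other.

A is a simple wooden stool: a rectangular seat 343 mm (x) by 283 mm (y), 35 mm thick, top face at z = 425 mm, on four round legs, each 40 mm in diameter. The legs rest on z = 0, each leg's axis is inset half a diameter from the nearest pair of seat edges (so the leg's bounding box is flush with the corner).

B is a fence section. Two 107×107 mm posts, 1125 mm tall, stand on the floor with a clear span of 2182 mm between their inner faces. Two horizontal rails of 107×76 mm section span the gap between the posts with their undersides at z = 280 mm and z = 963 mm, flush with the posts' −y face. 12 pickets, each 74 mm wide, 19 mm thick and 958 mm tall, are fixed to the +y face of the rails with their bottoms at z = 73 mm, evenly spaced across the span with equal gaps (rounded down to the nearest mm) at the −x end and between each pair — any rounding remainder accumulates at the +x end.

C is a spool: two coaxial disc flanges of radius 137 mm and thickness 12 mm, joined by a core cylinder of radius 54 mm and height 237 mm. The lower flange rests on z = 0 and the three cylinders share a vertical axis.

The fence section is on the floor beside the stool on its −y side. The spool is on top of the stool.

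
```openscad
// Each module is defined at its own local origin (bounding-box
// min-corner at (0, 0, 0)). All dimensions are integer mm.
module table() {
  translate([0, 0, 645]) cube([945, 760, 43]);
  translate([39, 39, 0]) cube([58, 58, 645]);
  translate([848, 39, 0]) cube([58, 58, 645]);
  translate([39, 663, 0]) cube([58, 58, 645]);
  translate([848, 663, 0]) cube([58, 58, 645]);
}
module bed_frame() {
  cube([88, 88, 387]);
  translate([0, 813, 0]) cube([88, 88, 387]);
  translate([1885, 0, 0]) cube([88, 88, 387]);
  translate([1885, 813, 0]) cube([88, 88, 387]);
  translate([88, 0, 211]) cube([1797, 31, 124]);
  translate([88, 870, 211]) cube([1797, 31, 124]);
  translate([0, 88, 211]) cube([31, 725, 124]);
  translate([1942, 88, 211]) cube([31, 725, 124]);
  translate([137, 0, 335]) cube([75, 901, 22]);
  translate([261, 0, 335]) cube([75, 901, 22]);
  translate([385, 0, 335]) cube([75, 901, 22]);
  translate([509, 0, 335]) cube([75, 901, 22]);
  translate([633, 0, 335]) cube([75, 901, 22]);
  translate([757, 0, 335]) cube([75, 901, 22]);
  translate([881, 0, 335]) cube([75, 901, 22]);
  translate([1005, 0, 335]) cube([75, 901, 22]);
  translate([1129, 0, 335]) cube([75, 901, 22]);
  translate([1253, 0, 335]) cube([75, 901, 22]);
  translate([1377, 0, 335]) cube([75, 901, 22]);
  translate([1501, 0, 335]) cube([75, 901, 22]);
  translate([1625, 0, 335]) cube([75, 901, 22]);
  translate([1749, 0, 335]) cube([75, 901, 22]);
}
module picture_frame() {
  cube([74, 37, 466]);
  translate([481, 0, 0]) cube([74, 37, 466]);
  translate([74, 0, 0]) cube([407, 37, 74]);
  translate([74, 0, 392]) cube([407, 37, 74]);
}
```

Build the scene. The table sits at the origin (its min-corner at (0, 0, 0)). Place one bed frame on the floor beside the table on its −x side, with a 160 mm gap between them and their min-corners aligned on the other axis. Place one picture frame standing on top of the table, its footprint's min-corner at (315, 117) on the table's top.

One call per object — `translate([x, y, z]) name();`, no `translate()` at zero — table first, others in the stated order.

table();
translate([-2133, 0, 0]) bed_frame();
translate([315, 117, 688]) picture_frame();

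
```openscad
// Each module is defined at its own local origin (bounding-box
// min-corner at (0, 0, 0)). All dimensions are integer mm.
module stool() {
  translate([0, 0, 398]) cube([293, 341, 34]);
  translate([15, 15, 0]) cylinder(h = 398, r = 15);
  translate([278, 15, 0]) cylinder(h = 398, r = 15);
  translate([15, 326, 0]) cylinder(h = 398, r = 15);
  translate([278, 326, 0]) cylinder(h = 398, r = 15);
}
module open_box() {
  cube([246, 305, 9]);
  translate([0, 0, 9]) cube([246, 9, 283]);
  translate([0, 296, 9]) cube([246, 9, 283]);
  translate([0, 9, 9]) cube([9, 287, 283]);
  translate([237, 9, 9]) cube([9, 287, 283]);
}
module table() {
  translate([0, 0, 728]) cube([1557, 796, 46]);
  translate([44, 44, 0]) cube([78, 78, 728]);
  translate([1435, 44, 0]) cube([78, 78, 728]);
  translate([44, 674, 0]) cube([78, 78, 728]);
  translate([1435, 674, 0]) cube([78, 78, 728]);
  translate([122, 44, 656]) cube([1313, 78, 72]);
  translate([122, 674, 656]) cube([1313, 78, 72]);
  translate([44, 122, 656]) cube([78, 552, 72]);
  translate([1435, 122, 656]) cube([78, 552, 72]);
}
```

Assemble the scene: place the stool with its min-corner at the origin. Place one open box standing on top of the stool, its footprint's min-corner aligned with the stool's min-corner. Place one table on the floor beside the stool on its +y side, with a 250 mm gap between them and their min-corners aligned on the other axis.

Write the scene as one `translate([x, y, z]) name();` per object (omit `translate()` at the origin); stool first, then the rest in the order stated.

stool();
translate([0, 0, 432]) open_box();
translate([0, 591, 0]) table();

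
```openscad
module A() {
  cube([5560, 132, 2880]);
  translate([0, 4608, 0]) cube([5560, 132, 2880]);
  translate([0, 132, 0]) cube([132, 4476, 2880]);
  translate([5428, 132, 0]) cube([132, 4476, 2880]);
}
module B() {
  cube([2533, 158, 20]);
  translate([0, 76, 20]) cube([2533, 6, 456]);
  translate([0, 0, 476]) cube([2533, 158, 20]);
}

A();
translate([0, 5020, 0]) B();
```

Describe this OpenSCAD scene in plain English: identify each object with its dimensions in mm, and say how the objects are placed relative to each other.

A is a box-shaped house frame (walls only): outside footprint 5560×4740 mm, wall height 2880 mm, wall thickness 132 mm. The two y-facing walls run the full x-width; the two x-facing walls fit between the inner faces of the y-facing walls.

B is an I-beam lying along x, 2533 mm long. Overall section height 496 mm. Two flanges 158 mm wide (y) and 20 mm thick, one on the floor and one at the top; a web 6 mm thick runs between them, centred on the flange width.

The I-beam is on the floor beside the house frame on its +y side.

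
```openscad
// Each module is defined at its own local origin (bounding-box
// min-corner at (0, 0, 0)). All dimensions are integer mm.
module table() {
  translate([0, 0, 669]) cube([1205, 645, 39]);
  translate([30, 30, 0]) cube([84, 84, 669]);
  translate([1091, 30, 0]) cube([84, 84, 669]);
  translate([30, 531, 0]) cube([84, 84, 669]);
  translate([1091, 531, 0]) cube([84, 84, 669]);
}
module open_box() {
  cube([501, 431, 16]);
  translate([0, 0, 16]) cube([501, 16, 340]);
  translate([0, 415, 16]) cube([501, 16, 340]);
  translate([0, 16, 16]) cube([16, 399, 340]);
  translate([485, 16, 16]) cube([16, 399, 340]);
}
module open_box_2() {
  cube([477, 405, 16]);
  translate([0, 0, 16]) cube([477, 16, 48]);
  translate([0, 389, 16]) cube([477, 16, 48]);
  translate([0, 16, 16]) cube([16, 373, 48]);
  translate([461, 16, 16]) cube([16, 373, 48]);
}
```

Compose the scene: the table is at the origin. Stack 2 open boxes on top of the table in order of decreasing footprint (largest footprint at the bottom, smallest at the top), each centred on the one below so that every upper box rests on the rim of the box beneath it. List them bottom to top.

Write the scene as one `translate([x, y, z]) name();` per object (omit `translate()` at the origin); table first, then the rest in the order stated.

table();
translate([352, 107, 708]) open_box();
translate([364, 120, 1064]) open_box_2();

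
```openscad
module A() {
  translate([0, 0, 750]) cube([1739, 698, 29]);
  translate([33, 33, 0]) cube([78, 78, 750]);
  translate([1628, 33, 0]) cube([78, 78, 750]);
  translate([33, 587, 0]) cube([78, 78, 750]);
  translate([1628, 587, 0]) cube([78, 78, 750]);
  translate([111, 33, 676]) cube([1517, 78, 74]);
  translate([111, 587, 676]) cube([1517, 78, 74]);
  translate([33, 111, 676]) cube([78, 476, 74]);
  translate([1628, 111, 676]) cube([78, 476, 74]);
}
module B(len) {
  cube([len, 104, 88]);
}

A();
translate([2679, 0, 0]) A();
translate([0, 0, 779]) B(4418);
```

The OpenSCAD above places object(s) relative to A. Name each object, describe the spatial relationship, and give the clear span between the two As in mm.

Second table starts at x = 2679; first ends at x = 1739; clear span = 2679 − 1739 = 940 mm.

A is a table. B is a beam. A beam spans the tops of two tables. The clear span between the two tables is 940 mm.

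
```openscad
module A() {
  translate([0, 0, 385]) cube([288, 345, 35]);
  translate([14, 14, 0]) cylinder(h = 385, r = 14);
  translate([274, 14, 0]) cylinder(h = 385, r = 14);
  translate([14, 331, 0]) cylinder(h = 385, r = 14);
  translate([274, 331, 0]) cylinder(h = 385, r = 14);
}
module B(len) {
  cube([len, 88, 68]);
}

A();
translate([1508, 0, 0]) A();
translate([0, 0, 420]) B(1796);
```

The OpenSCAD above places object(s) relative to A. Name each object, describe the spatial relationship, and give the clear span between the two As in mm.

A is a stool. B is a beam. A beam spans the tops of two stools. The clear span between the two stools is 1220 mm.

Second stool starts at x = 1508; first ends at x = 288; clear span = 1508 − 288 = 1220 mm.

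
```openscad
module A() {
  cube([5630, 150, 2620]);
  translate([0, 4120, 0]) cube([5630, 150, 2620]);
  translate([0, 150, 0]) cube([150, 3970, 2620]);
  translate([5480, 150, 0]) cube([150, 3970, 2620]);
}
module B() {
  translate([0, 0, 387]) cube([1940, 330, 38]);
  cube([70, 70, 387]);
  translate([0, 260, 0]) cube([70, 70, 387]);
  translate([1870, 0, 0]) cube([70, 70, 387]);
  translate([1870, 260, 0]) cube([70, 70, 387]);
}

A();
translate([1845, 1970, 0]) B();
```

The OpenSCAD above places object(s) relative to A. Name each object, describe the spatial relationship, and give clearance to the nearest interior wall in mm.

A is a house frame. B is a bench. The bench sits inside the house frame, centred. The clearance to the nearest interior wall is 1695 mm.

Clearances: x = 1695, y = 1820; minimum 1695 mm.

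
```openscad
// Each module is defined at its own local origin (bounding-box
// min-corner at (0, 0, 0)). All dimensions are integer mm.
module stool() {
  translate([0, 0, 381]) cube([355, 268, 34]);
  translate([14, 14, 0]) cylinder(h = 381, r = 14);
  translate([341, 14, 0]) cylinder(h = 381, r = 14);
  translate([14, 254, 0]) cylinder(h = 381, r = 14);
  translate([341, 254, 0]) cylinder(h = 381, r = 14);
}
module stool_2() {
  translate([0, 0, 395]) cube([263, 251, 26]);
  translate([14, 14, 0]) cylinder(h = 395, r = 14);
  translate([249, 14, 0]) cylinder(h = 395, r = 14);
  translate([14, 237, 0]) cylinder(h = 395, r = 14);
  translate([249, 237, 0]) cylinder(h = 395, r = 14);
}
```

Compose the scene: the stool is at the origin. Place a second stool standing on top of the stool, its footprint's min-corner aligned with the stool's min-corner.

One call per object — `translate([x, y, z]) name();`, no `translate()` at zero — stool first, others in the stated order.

stool();
translate([0, 0, 415]) stool_2();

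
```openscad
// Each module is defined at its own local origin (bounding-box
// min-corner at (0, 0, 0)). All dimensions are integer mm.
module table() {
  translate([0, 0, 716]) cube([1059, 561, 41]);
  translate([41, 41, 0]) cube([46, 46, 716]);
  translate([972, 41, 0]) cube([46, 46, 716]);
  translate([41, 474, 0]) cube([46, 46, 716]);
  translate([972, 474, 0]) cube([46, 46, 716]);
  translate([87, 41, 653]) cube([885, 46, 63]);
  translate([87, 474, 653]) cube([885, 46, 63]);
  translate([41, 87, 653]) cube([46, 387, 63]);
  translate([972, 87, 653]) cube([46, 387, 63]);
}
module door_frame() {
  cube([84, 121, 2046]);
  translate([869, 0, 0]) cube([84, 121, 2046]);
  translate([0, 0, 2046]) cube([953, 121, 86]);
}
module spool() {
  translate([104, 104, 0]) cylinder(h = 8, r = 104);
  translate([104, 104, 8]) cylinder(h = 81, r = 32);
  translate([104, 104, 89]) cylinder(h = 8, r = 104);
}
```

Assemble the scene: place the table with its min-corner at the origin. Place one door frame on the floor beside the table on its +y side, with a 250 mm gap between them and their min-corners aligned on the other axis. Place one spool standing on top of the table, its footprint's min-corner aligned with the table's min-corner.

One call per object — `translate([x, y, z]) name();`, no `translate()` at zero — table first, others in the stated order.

table();
translate([0, 811, 0]) door_frame();
translate([0, 0, 757]) spool();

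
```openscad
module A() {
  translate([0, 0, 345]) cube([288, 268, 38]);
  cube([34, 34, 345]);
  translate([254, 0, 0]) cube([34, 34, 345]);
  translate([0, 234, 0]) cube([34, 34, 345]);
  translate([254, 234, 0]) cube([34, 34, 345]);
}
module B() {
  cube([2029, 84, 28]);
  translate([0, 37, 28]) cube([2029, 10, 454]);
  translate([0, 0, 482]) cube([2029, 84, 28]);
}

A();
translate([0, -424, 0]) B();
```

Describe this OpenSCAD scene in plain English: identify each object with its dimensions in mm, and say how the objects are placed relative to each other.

A is a simple wooden stool: a rectangular seat 288 mm (x) by 268 mm (y), 38 mm thick, top face at z = 383 mm, on four square legs, each 34×34 mm in cross-section. The legs rest on z = 0, each flush with a corner of the seat.

B is an I-beam lying along x, 2029 mm long. Overall section height 510 mm. Two flanges 84 mm wide (y) and 28 mm thick, one on the floor and one at the top; a web 10 mm thick runs between them, centred on the flange width.

The I-beam is on the floor beside the stool on its −y side.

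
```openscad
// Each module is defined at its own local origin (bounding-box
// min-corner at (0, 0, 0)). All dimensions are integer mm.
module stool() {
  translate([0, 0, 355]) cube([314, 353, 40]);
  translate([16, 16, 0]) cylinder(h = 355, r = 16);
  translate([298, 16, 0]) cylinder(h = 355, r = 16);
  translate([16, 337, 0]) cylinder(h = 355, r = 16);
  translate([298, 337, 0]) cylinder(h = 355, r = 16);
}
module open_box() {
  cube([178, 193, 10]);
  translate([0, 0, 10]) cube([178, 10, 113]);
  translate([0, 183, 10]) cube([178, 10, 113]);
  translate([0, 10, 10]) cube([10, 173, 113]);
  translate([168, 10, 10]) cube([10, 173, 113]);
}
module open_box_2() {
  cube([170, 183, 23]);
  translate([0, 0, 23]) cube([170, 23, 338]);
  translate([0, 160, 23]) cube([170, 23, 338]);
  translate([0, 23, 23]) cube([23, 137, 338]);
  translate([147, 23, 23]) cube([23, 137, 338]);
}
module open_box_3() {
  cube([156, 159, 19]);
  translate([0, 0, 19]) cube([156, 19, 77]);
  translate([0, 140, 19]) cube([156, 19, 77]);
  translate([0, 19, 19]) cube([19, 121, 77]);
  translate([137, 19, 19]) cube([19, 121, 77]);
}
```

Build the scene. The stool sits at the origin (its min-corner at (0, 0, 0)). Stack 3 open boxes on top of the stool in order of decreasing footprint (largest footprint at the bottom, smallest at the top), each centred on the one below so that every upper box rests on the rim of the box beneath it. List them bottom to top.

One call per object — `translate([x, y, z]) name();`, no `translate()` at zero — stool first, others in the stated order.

stool();
translate([68, 80, 395]) open_box();
translate([72, 85, 518]) open_box_2();
translate([79, 97, 879]) open_box_3();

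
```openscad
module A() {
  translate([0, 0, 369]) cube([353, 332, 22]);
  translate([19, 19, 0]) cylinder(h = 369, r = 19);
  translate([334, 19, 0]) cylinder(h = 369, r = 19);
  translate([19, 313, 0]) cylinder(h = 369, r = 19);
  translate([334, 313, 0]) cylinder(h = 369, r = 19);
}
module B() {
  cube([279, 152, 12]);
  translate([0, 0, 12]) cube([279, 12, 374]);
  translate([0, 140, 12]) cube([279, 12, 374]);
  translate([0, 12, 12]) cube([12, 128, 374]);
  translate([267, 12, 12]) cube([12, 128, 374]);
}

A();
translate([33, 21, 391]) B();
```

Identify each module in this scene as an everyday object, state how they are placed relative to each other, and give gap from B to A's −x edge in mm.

A is a stool. B is an open box. The open box is on top of the stool. The gap from the open box to the stool's −x edge is 33 mm.

The open box's min-x is at 33; the stool's min-x is 0; gap = 33 mm.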